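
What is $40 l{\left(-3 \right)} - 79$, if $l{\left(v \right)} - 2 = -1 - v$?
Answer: $81$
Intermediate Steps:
$l{\left(v \right)} = 1 - v$ ($l{\left(v \right)} = 2 - \left(1 + v\right) = 1 - v$)
$40 l{\left(-3 \right)} - 79 = 40 \left(1 - -3\right) - 79 = 40 \left(1 + 3\right) - 79 = 40 \cdot 4 - 79 = 160 - 79 = 81$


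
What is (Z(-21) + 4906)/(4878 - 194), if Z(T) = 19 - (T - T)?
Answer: 4925/4684 ≈ 1.0515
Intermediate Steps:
Z(T) = 19 (Z(T) = 19 - 1*0 = 19 + 0 = 19)
(Z(-21) + 4906)/(4878 - 194) = (19 + 4906)/(4878 - 194) = 4925/4684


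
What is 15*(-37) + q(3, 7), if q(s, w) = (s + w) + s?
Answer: -542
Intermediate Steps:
q(s, w) = w + 2*s
15*(-37) + q(3, 7) = 15*(-37) + (7 + 2*3) = -555 + (7 + 6) = -555 + 13 = -542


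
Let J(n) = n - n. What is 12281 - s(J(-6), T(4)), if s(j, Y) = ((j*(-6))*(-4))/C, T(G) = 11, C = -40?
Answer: 12281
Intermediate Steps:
J(n) = 0
s(j, Y) = -3*j/5 (s(j, Y) = ((j*(-6))*(-4))/(-40) = (-6*j*(-4))*(-1/40) = (24*j)*(-1/40) = -3*j/5)
12281 - s(J(-6), T(4)) = 12281 - (-3)*0/5 = 12281 - 1*0 = 12281 + 0 = 12281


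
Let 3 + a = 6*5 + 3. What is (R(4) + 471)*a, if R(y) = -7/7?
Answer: 14100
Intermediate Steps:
a = 30 (a = -3 + (6*5 + 3) = -3 + (30 + 3) = -3 + 33 = 30)
R(y) = -1 (R(y) = -7*1/7 = -1)
(R(4) + 471)*a = (-1 + 471)*30 = 470*30 = 14100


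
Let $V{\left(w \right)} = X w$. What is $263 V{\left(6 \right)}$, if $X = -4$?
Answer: $-6312$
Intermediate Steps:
$V{\left(w \right)} = - 4 w$
$263 V{\left(6 \right)} = 263 \left(\left(-4\right) 6\right) = 263 \left(-24\right) = -6312$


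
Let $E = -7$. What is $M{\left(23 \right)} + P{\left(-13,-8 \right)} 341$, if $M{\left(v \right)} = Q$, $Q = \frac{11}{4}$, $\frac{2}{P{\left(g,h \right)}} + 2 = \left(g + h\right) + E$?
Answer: $- \frac{1199}{60} \approx -19.983$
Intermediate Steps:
$P{\left(g,h \right)} = \frac{2}{-9 + g + h}$ ($P{\left(g,h \right)} = \frac{2}{-2 - \left(7 - g - h\right)} = \frac{2}{-2 + \left(-7 + g + h\right)} = \frac{2}{-9 + g + h}$)
$Q = \frac{11}{4}$ ($Q = 11 \cdot \frac{1}{4} = \frac{11}{4} \approx 2.75$)
$M{\left(v \right)} = \frac{11}{4}$
$M{\left(23 \right)} + P{\left(-13,-8 \right)} 341 = \frac{11}{4} + \frac{2}{-9 - 13 - 8} \cdot 341 = \frac{11}{4} + \frac{2}{-30} \cdot 341 = \frac{11}{4} + 2 \left(- \frac{1}{30}\right) 341 = \frac{11}{4} - \frac{341}{15} = - \frac{1199}{60}$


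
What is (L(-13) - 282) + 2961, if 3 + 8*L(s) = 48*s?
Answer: 20805/8 ≈ 2600.6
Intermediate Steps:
L(s) = -3/8 + 6*s (L(s) = -3/8 + (48*s)/8 = -3/8 + 6*s)
(L(-13) - 282) + 2961 = ((-3/8 + 6*(-13)) - 282) + 2961 = ((-3/8 - 78) - 282) + 2961 = (-627/8 - 282) + 2961 = -2883/8 + 2961 = 20805/8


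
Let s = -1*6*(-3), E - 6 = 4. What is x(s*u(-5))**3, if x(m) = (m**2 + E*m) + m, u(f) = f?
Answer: 359425431000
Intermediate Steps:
E = 10 (E = 6 + 4 = 10)
s = 18 (s = -6*(-3) = 18)
x(m) = m**2 + 11*m (x(m) = (m**2 + 10*m) + m = m**2 + 11*m)
x(s*u(-5))**3 = ((18*(-5))*(11 + 18*(-5)))**3 = (-90*(11 - 90))**3 = (-90*(-79))**3 = 7110**3 = 359425431000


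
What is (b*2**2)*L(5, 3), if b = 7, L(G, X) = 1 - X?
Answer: -56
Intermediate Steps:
(b*2**2)*L(5, 3) = (7*2**2)*(1 - 1*3) = (7*4)*(1 - 3) = 28*(-2) = -56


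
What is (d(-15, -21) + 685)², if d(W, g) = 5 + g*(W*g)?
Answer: 35105625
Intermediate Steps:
d(W, g) = 5 + W*g²
(d(-15, -21) + 685)² = ((5 - 15*(-21)²) + 685)² = ((5 - 15*441) + 685)² = ((5 - 6615) + 685)² = (-6610 + 685)² = (-5925)² = 35105625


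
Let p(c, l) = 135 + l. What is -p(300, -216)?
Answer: 81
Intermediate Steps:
-p(300, -216) = -(135 - 216) = -1*(-81) = 81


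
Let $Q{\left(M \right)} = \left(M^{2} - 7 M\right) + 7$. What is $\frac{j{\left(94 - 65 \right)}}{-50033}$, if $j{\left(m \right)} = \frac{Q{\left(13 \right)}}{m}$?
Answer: $- \frac{85}{1450957} \approx -5.8582 \cdot 10^{-5}$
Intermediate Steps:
$Q{\left(M \right)} = 7 + M^{2} - 7 M$
$j{\left(m \right)} = \frac{85}{m}$ ($j{\left(m \right)} = \frac{7 + 13^{2} - 91}{m} = \frac{7 + 169 - 91}{m} = \frac{85}{m}$)
$\frac{j{\left(94 - 65 \right)}}{-50033} = \frac{85 \frac{1}{94 - 65}}{-50033} = \frac{85}{94 - 65} \left(- \frac{1}{50033}\right) = \frac{85}{29} \left(- \frac{1}{50033}\right) = - \frac{85}{1450957}$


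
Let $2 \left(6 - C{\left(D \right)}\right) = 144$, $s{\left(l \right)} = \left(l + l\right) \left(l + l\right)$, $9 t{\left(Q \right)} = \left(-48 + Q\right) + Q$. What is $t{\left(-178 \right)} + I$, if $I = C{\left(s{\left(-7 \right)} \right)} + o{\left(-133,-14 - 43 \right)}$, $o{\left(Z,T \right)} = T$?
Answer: $- \frac{1511}{9} \approx -167.89$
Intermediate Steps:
$t{\left(Q \right)} = - \frac{16}{3} + \frac{2 Q}{9}$ ($t{\left(Q \right)} = \frac{\left(-48 + Q\right) + Q}{9} = \frac{-48 + 2 Q}{9} = - \frac{16}{3} + \frac{2 Q}{9}$)
$s{\left(l \right)} = 4 l^{2}$ ($s{\left(l \right)} = 2 l 2 l = 4 l^{2}$)
$C{\left(D \right)} = -66$ ($C{\left(D \right)} = 6 - 72 = -66$)
$I = -123$ ($I = -66 - 57 = -123$)
$t{\left(-178 \right)} + I = \left(- \frac{16}{3} + \frac{2}{9} \left(-178\right)\right) - 123 = \left(- \frac{16}{3} - \frac{356}{9}\right) - 123 = - \frac{404}{9} - 123 = - \frac{1511}{9}$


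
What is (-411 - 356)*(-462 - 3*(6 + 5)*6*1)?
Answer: 506220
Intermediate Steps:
(-411 - 356)*(-462 - 3*(6 + 5)*6*1) = -767*(-462 - 33*6*1) = -767*(-462 - 3*66*1) = -767*(-462 - 198*1) = -767*(-462 - 198) = -767*(-660) = 506220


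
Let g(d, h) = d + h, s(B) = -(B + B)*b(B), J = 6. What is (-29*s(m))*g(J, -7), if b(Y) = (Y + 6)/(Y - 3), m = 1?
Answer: 203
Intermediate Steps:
b(Y) = (6 + Y)/(-3 + Y)
s(B) = -2*B*(6 + B)/(-3 + B) (s(B) = -(B + B)*(6 + B)/(-3 + B) = -2*B*(6 + B)/(-3 + B))
(-29*s(m))*g(J, -7) = (-(-58)*(6 + 1)/(-3 + 1))*(6 - 7) = -(-58)*7/(-2)*(-1) = -(-58)*(-1)*7/2*(-1) = -29*7*(-1) = -203*(-1) = 203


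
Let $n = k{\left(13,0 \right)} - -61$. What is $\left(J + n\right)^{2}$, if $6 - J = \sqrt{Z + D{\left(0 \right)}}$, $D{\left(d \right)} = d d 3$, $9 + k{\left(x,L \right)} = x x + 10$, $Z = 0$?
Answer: $56169$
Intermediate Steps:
$k{\left(x,L \right)} = 1 + x^{2}$ ($k{\left(x,L \right)} = -9 + \left(x x + 10\right) = -9 + \left(x^{2} + 10\right) = -9 + \left(10 + x^{2}\right) = 1 + x^{2}$)
$D{\left(d \right)} = 3 d^{2}$ ($D{\left(d \right)} = d^{2} \cdot 3 = 3 d^{2}$)
$n = 231$ ($n = \left(1 + 13^{2}\right) - -61 = \left(1 + 169\right) + 61 = 170 + 61 = 231$)
$J = 6$ ($J = 6 - \sqrt{0 + 3 \cdot 0^{2}} = 6 - \sqrt{0 + 3 \cdot 0} = 6 - \sqrt{0 + 0} = 6 - \sqrt{0} = 6 - 0 = 6 + 0 = 6$)
$\left(J + n\right)^{2} = \left(6 + 231\right)^{2} = 237^{2} = 56169$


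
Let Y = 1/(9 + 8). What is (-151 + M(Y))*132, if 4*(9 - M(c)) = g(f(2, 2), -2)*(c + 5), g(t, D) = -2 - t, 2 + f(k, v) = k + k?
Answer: -307296/17 ≈ -18076.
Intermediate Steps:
f(k, v) = -2 + 2*k (f(k, v) = -2 + (k + k) = -2 + 2*k)
Y = 1/17 ≈ 0.058824
M(c) = 14 + c (M(c) = 9 - (-2 - (-2 + 2*2))*(c + 5)/4 = 9 - (-2 - (-2 + 4))*(5 + c)/4 = 9 - (-2 - 1*2)*(5 + c)/4 = 9 - (-2 - 2)*(5 + c)/4 = 9 - (-1)*(5 + c) = 9 - (-20 - 4*c)/4 = 9 + (5 + c) = 14 + c)
(-151 + M(Y))*132 = (-151 + (14 + 1/17))*132 = (-151 + 239/17)*132 = -2328/17*132 = -307296/17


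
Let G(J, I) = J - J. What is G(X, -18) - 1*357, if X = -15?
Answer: -357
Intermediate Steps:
G(J, I) = 0
G(X, -18) - 1*357 = 0 - 1*357 = 0 - 357 = -357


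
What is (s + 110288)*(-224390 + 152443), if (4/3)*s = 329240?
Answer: -25700763446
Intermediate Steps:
s = 246930 (s = (¾)*329240 = 246930)
(s + 110288)*(-224390 + 152443) = (246930 + 110288)*(-224390 + 152443) = 357218*(-71947) = -25700763446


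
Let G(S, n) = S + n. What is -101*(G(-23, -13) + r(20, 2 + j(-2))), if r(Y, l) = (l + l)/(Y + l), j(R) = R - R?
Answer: 39794/11 ≈ 3617.6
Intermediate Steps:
j(R) = 0
r(Y, l) = 2*l/(Y + l) (r(Y, l) = (2*l)/(Y + l) = 2*l/(Y + l))
-101*(G(-23, -13) + r(20, 2 + j(-2))) = -101*((-23 - 13) + 2*(2 + 0)/(20 + (2 + 0))) = -101*(-36 + 2*2/(20 + 2)) = -101*(-36 + 2*2/22) = -101*(-36 + 2*2*(1/22)) = -101*(-36 + 2/11) = -101*(-394/11) = 39794/11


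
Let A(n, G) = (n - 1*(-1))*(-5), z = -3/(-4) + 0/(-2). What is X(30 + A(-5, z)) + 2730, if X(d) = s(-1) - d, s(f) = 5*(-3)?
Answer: 2665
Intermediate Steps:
z = ¾ (z = -3*(-¼) + 0*(-½) = ¾ + 0 = ¾ ≈ 0.75000)
s(f) = -15
A(n, G) = -5 - 5*n (A(n, G) = (n + 1)*(-5) = (1 + n)*(-5) = -5 - 5*n)
X(d) = -15 - d
X(30 + A(-5, z)) + 2730 = (-15 - (30 + (-5 - 5*(-5)))) + 2730 = (-15 - (30 + (-5 + 25))) + 2730 = (-15 - (30 + 20)) + 2730 = (-15 - 1*50) + 2730 = (-15 - 50) + 2730 = -65 + 2730 = 2665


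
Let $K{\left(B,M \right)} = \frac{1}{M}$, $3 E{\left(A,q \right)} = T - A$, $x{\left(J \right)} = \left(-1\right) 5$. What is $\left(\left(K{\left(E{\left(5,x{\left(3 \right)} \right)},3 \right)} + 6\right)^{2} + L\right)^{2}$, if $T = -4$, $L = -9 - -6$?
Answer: $\frac{111556}{81} \approx 1377.2$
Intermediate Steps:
$x{\left(J \right)} = -5$
$L = -3$ ($L = -9 + 6 = -3$)
$E{\left(A,q \right)} = - \frac{4}{3} - \frac{A}{3}$ ($E{\left(A,q \right)} = \frac{-4 - A}{3} = - \frac{4}{3} - \frac{A}{3}$)
$\left(\left(K{\left(E{\left(5,x{\left(3 \right)} \right)},3 \right)} + 6\right)^{2} + L\right)^{2} = \left(\left(\frac{1}{3} + 6\right)^{2} - 3\right)^{2} = \left(\left(\frac{19}{3}\right)^{2} - 3\right)^{2} = \left(\frac{361}{9} - 3\right)^{2} = \left(\frac{334}{9}\right)^{2} = \frac{111556}{81}$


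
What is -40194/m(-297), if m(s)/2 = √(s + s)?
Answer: 203*I*√66/2 ≈ 824.59*I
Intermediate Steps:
m(s) = 2*√2*√s (m(s) = 2*√(s + s) = 2*√(2*s) = 2*(√2*√s) = 2*√2*√s)
-40194/m(-297) = -40194*(-I*√66/396) = -(-203)*I*√66/2 = 203*I*√66/2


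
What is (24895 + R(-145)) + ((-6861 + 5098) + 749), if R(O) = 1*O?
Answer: 23736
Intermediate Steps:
R(O) = O
(24895 + R(-145)) + ((-6861 + 5098) + 749) = (24895 - 145) + ((-6861 + 5098) + 749) = 24750 + (-1763 + 749) = 24750 - 1014 = 23736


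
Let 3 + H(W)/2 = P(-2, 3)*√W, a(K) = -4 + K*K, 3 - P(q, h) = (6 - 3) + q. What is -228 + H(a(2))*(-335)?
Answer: 1782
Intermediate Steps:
P(q, h) = -q (P(q, h) = 3 - ((6 - 3) + q) = 3 - (3 + q) = 3 + (-3 - q) = -q)
a(K) = -4 + K²
H(W) = -6 + 4*√W (H(W) = -6 + 2*((-1*(-2))*√W) = -6 + 2*(2*√W) = -6 + 4*√W)
-228 + H(a(2))*(-335) = -228 + (-6 + 4*√(-4 + 2²))*(-335) = -228 + (-6 + 4*√(-4 + 4))*(-335) = -228 + (-6 + 4*√0)*(-335) = -228 + (-6 + 4*0)*(-335) = -228 + (-6 + 0)*(-335) = -228 - 6*(-335) = -228 + 2010 = 1782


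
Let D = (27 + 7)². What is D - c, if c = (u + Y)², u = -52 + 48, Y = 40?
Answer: -140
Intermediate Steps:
u = -4
D = 1156 (D = 34² = 1156)
c = 1296 (c = (-4 + 40)² = 36² = 1296)
D - c = 1156 - 1*1296 = 1156 - 1296 = -140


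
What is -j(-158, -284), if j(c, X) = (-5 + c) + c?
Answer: 321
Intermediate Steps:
j(c, X) = -5 + 2*c
-j(-158, -284) = -(-5 + 2*(-158)) = -(-5 - 316) = -1*(-321) = 321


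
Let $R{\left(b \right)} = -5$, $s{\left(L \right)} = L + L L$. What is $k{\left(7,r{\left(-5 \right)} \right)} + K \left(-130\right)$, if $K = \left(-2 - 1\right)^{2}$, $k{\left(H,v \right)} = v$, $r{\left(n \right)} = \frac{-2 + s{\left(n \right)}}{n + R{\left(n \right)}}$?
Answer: $- \frac{5859}{5} \approx -1171.8$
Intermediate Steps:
$s{\left(L \right)} = L + L^{2}$
$r{\left(n \right)} = \frac{-2 + n \left(1 + n\right)}{-5 + n}$ ($r{\left(n \right)} = \frac{-2 + n \left(1 + n\right)}{n - 5} = \frac{-2 + n \left(1 + n\right)}{-5 + n}$)
$K = 9$ ($K = \left(-3\right)^{2} = 9$)
$k{\left(7,r{\left(-5 \right)} \right)} + K \left(-130\right) = \frac{-2 - 5 \left(1 - 5\right)}{-5 - 5} + 9 \left(-130\right) = \frac{-2 - -20}{-10} - 1170 = - \frac{-2 + 20}{10} - 1170 = \left(- \frac{1}{10}\right) 18 - 1170 = - \frac{9}{5} - 1170 = - \frac{5859}{5}$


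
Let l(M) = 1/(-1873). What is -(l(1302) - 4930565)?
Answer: 9234948246/1873 ≈ 4.9306e+6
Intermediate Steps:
l(M) = -1/1873
-(l(1302) - 4930565) = -(-1/1873 - 4930565) = -1*(-9234948246/1873) = 9234948246/1873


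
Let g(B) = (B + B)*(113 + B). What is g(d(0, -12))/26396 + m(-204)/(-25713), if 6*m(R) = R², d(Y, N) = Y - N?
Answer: -8828638/56560029 ≈ -0.15609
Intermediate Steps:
g(B) = 2*B*(113 + B) (g(B) = (2*B)*(113 + B) = 2*B*(113 + B))
m(R) = R²/6
g(d(0, -12))/26396 + m(-204)/(-25713) = (2*(0 - 1*(-12))*(113 + (0 - 1*(-12))))/26396 + ((⅙)*(-204)²)/(-25713) = (2*(0 + 12)*(113 + (0 + 12)))*(1/26396) + ((⅙)*41616)*(-1/25713) = (2*12*(113 + 12))*(1/26396) + 6936*(-1/25713) = (2*12*125)*(1/26396) - 2312/8571 = 3000*(1/26396) - 2312/8571 = 750/6599 - 2312/8571 = -8828638/56560029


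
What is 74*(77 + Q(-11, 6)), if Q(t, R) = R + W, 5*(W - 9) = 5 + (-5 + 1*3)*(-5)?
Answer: 7030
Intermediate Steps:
W = 12 (W = 9 + (5 + (-5 + 1*3)*(-5))/5 = 9 + (5 + (-5 + 3)*(-5))/5 = 9 + (5 - 2*(-5))/5 = 9 + (5 + 10)/5 = 9 + (⅕)*15 = 9 + 3 = 12)
Q(t, R) = 12 + R (Q(t, R) = R + 12 = 12 + R)
74*(77 + Q(-11, 6)) = 74*(77 + (12 + 6)) = 74*(77 + 18) = 74*95 = 7030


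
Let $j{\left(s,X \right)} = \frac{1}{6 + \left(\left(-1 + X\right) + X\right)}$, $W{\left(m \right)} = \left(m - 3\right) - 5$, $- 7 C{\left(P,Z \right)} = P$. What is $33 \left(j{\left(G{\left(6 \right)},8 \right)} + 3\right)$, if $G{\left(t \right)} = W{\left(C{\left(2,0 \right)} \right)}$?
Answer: $\frac{704}{7} \approx 100.57$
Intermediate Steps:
$C{\left(P,Z \right)} = - \frac{P}{7}$
$W{\left(m \right)} = -8 + m$ ($W{\left(m \right)} = \left(-3 + m\right) - 5 = -8 + m$)
$G{\left(t \right)} = - \frac{58}{7}$ ($G{\left(t \right)} = -8 - \frac{2}{7} = - \frac{58}{7}$)
$j{\left(s,X \right)} = \frac{1}{5 + 2 X}$ ($j{\left(s,X \right)} = \frac{1}{6 + \left(-1 + 2 X\right)} = \frac{1}{5 + 2 X}$)
$33 \left(j{\left(G{\left(6 \right)},8 \right)} + 3\right) = 33 \left(\frac{1}{5 + 2 \cdot 8} + 3\right) = 33 \left(\frac{1}{5 + 16} + 3\right) = 33 \left(\frac{1}{21} + 3\right) = 33 \cdot \frac{64}{21} = \frac{704}{7}$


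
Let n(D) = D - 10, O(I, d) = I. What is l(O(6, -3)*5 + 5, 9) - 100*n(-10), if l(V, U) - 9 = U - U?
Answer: 2009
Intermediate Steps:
n(D) = -10 + D
l(V, U) = 9 (l(V, U) = 9 + (U - U) = 9 + 0 = 9)
l(O(6, -3)*5 + 5, 9) - 100*n(-10) = 9 - 100*(-10 - 10) = 9 - 100*(-20) = 9 + 2000 = 2009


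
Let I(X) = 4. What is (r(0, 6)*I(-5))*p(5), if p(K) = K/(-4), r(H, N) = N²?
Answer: -180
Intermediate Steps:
p(K) = -K/4 (p(K) = K*(-¼) = -K/4)
(r(0, 6)*I(-5))*p(5) = (6²*4)*(-¼*5) = (36*4)*(-5/4) = 144*(-5/4) = -180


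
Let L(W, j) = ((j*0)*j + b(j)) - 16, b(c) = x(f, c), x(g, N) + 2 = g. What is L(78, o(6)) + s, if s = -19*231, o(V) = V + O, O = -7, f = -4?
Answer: -4411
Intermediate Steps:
x(g, N) = -2 + g
o(V) = -7 + V (o(V) = V - 7 = -7 + V)
b(c) = -6 (b(c) = -2 - 4 = -6)
L(W, j) = -22 (L(W, j) = ((j*0)*j - 6) - 16 = (0*j - 6) - 16 = (0 - 6) - 16 = -6 - 16 = -22)
s = -4389
L(78, o(6)) + s = -22 - 4389 = -4411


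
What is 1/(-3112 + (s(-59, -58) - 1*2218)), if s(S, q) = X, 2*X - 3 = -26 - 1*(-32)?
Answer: -2/10651 ≈ -0.00018778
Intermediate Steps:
X = 9/2 (X = 3/2 + (-26 - 1*(-32))/2 = 3/2 + (-26 + 32)/2 = 3/2 + (½)*6 = 3/2 + 3 = 9/2 ≈ 4.5000)
s(S, q) = 9/2
1/(-3112 + (s(-59, -58) - 1*2218)) = 1/(-3112 + (9/2 - 1*2218)) = 1/(-3112 + (9/2 - 2218)) = 1/(-3112 - 4427/2) = 1/(-10651/2) = -2/10651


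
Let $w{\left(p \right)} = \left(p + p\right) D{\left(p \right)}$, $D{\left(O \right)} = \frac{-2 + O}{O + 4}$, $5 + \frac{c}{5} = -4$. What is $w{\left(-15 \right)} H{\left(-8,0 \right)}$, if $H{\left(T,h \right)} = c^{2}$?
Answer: $- \frac{1032750}{11} \approx -93886.0$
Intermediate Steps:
$c = -45$ ($c = -25 + 5 \left(-4\right) = -25 - 20 = -45$)
$D{\left(O \right)} = \frac{-2 + O}{4 + O}$
$w{\left(p \right)} = \frac{2 p \left(-2 + p\right)}{4 + p}$ ($w{\left(p \right)} = \left(p + p\right) \frac{-2 + p}{4 + p} = 2 p \frac{-2 + p}{4 + p} = \frac{2 p \left(-2 + p\right)}{4 + p}$)
$H{\left(T,h \right)} = 2025$ ($H{\left(T,h \right)} = \left(-45\right)^{2} = 2025$)
$w{\left(-15 \right)} H{\left(-8,0 \right)} = 2 \left(-15\right) \frac{1}{4 - 15} \left(-2 - 15\right) 2025 = 2 \left(-15\right) \frac{1}{-11} \left(-17\right) 2025 = 2 \left(-15\right) \left(- \frac{1}{11}\right) \left(-17\right) 2025 = \left(- \frac{510}{11}\right) 2025 = - \frac{1032750}{11}$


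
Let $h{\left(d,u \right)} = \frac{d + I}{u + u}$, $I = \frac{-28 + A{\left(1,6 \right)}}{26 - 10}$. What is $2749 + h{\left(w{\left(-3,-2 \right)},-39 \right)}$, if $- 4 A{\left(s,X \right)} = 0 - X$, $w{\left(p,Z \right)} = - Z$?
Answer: $\frac{6861493}{2496} \approx 2749.0$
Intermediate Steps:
$A{\left(s,X \right)} = \frac{X}{4}$ ($A{\left(s,X \right)} = - \frac{0 - X}{4} = - \frac{\left(-1\right) X}{4} = \frac{X}{4}$)
$I = - \frac{53}{32}$ ($I = \frac{-28 + \frac{1}{4} \cdot 6}{26 - 10} = \frac{-28 + \frac{3}{2}}{16} = \left(- \frac{53}{2}\right) \frac{1}{16} = - \frac{53}{32} \approx -1.6563$)
$h{\left(d,u \right)} = \frac{- \frac{53}{32} + d}{2 u}$ ($h{\left(d,u \right)} = \frac{d - \frac{53}{32}}{u + u} = \frac{- \frac{53}{32} + d}{2 u}$)
$2749 + h{\left(w{\left(-3,-2 \right)},-39 \right)} = 2749 + \frac{-53 + 32 \left(\left(-1\right) \left(-2\right)\right)}{64 \left(-39\right)} = 2749 + \frac{1}{64} \left(- \frac{1}{39}\right) \left(-53 + 32 \cdot 2\right) = 2749 + \frac{1}{64} \left(- \frac{1}{39}\right) \left(-53 + 64\right) = 2749 + \frac{1}{64} \left(- \frac{1}{39}\right) 11 = 2749 - \frac{11}{2496} = \frac{6861493}{2496}$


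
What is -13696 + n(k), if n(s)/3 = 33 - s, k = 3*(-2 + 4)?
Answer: -13615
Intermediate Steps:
k = 6 (k = 3*2 = 6)
n(s) = 99 - 3*s (n(s) = 3*(33 - s) = 99 - 3*s)
-13696 + n(k) = -13696 + (99 - 3*6) = -13696 + (99 - 18) = -13696 + 81 = -13615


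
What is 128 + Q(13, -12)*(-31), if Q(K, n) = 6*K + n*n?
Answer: -6754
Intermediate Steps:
Q(K, n) = n**2 + 6*K (Q(K, n) = 6*K + n**2 = n**2 + 6*K)
128 + Q(13, -12)*(-31) = 128 + ((-12)**2 + 6*13)*(-31) = 128 + (144 + 78)*(-31) = 128 + 222*(-31) = 128 - 6882 = -6754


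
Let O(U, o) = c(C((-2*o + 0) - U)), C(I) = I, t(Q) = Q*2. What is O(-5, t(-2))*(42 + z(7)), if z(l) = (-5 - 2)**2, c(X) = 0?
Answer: 0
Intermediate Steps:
t(Q) = 2*Q
O(U, o) = 0
z(l) = 49 (z(l) = (-7)**2 = 49)
O(-5, t(-2))*(42 + z(7)) = 0*(42 + 49) = 0*91 = 0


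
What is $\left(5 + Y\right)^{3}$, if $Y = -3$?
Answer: $8$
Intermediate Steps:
$\left(5 + Y\right)^{3} = \left(5 - 3\right)^{3} = 2^{3} = 8$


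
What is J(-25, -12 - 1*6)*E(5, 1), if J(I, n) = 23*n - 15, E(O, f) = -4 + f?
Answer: 1287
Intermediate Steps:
J(I, n) = -15 + 23*n
J(-25, -12 - 1*6)*E(5, 1) = (-15 + 23*(-12 - 1*6))*(-4 + 1) = (-15 + 23*(-12 - 6))*(-3) = (-15 + 23*(-18))*(-3) = (-15 - 414)*(-3) = -429*(-3) = 1287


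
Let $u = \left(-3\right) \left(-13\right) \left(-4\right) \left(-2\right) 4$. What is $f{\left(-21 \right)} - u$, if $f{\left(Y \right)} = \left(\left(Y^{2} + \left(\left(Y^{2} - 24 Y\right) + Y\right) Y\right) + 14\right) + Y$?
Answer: $-20218$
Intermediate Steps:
$u = 1248$ ($u = 39 \cdot 8 \cdot 4 = 39 \cdot 32 = 1248$)
$f{\left(Y \right)} = 14 + Y + Y^{2} + Y \left(Y^{2} - 23 Y\right)$ ($f{\left(Y \right)} = \left(\left(Y^{2} + \left(Y^{2} - 23 Y\right) Y\right) + 14\right) + Y = \left(\left(Y^{2} + Y \left(Y^{2} - 23 Y\right)\right) + 14\right) + Y = \left(14 + Y^{2} + Y \left(Y^{2} - 23 Y\right)\right) + Y = 14 + Y + Y^{2} + Y \left(Y^{2} - 23 Y\right)$)
$f{\left(-21 \right)} - u = \left(14 - 21 + \left(-21\right)^{3} - 22 \left(-21\right)^{2}\right) - 1248 = \left(14 - 21 - 9261 - 9702\right) - 1248 = -18970 - 1248 = -20218$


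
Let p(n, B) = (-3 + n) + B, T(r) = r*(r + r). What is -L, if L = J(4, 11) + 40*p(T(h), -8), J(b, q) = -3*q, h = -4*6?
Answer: -45607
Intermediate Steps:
h = -24
T(r) = 2*r² (T(r) = r*(2*r) = 2*r²)
p(n, B) = -3 + B + n
L = 45607 (L = -3*11 + 40*(-3 - 8 + 2*(-24)²) = -33 + 40*(-3 - 8 + 2*576) = -33 + 40*(-3 - 8 + 1152) = -33 + 40*1141 = -33 + 45640 = 45607)
-L = -1*45607 = -45607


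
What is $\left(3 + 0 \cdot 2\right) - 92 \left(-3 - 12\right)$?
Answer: $1383$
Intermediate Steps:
$\left(3 + 0 \cdot 2\right) - 92 \left(-3 - 12\right) = \left(3 + 0\right) - 92 \left(-3 - 12\right) = 3 - -1380 = 3 + 1380 = 1383$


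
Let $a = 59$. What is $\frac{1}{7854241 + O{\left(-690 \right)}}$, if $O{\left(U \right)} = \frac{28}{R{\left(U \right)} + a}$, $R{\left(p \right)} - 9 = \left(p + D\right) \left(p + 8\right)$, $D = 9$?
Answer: $\frac{232255}{1824186743469} \approx 1.2732 \cdot 10^{-7}$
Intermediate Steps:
$R{\left(p \right)} = 9 + \left(8 + p\right) \left(9 + p\right)$ ($R{\left(p \right)} = 9 + \left(p + 9\right) \left(p + 8\right) = 9 + \left(9 + p\right) \left(8 + p\right) = 9 + \left(8 + p\right) \left(9 + p\right)$)
$O{\left(U \right)} = \frac{28}{140 + U^{2} + 17 U}$ ($O{\left(U \right)} = \frac{28}{\left(81 + U^{2} + 17 U\right) + 59} = \frac{28}{140 + U^{2} + 17 U}$)
$\frac{1}{7854241 + O{\left(-690 \right)}} = \frac{1}{7854241 + \frac{28}{140 + \left(-690\right)^{2} + 17 \left(-690\right)}} = \frac{1}{7854241 + \frac{28}{140 + 476100 - 11730}} = \frac{1}{7854241 + \frac{28}{464510}} = \frac{1}{7854241 + 28 \cdot \frac{1}{464510}} = \frac{1}{7854241 + \frac{14}{232255}} = \frac{1}{\frac{1824186743469}{232255}} = \frac{232255}{1824186743469}$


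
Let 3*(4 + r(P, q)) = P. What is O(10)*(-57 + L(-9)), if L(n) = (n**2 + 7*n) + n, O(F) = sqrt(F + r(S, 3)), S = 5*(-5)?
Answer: -16*I*sqrt(21) ≈ -73.321*I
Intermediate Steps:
S = -25
r(P, q) = -4 + P/3
O(F) = sqrt(-37/3 + F) (O(F) = sqrt(F + (-4 + (1/3)*(-25))) = sqrt(F + (-4 - 25/3)) = sqrt(F - 37/3) = sqrt(-37/3 + F))
L(n) = n**2 + 8*n
O(10)*(-57 + L(-9)) = (sqrt(-111 + 9*10)/3)*(-57 - 9*(8 - 9)) = (sqrt(-111 + 90)/3)*(-57 - 9*(-1)) = (sqrt(-21)/3)*(-57 + 9) = ((I*sqrt(21))/3)*(-48) = (I*sqrt(21)/3)*(-48) = -16*I*sqrt(21)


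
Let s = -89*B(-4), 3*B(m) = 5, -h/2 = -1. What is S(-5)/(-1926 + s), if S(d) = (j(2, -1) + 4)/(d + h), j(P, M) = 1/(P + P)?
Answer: 17/24892 ≈ 0.00068295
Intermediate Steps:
h = 2 (h = -2*(-1) = 2)
j(P, M) = 1/(2*P)
B(m) = 5/3 (B(m) = (1/3)*5 = 5/3)
s = -445/3 (s = -89*5/3 = -445/3 ≈ -148.33)
S(d) = 17/(4*(2 + d)) (S(d) = ((1/2)/2 + 4)/(d + 2) = ((1/2)*(1/2) + 4)/(2 + d) = (1/4 + 4)/(2 + d) = 17/(4*(2 + d)))
S(-5)/(-1926 + s) = (17/(4*(2 - 5)))/(-1926 - 445/3) = ((17/4)/(-3))/(-6223/3) = -51*(-1)/(24892*3) = -3/6223*(-17/12) = 17/24892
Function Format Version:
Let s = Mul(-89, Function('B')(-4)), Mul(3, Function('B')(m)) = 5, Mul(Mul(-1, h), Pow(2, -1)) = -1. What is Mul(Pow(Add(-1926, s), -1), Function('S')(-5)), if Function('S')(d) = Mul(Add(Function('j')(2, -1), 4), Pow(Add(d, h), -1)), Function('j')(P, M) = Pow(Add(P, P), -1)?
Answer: Rational(17, 24892) ≈ 0.00068295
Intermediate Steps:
h = 2 (h = Mul(-2, -1) = 2)
Function('j')(P, M) = Mul(Rational(1, 2), Pow(P, -1)) (Function('j')(P, M) = Pow(Mul(2, P), -1) = Mul(Rational(1, 2), Pow(P, -1)))
Function('B')(m) = Rational(5, 3) (Function('B')(m) = Mul(Rational(1, 3), 5) = Rational(5, 3))
s = Rational(-445, 3) (s = Mul(-89, Rational(5, 3)) = Rational(-445, 3) ≈ -148.33)
Function('S')(d) = Mul(Rational(17, 4), Pow(Add(2, d), -1)) (Function('S')(d) = Mul(Add(Mul(Rational(1, 2), Pow(2, -1)), 4), Pow(Add(d, 2), -1)) = Mul(Add(Mul(Rational(1, 2), Rational(1, 2)), 4), Pow(Add(2, d), -1)) = Mul(Add(Rational(1, 4), 4), Pow(Add(2, d), -1)) = Mul(Rational(17, 4), Pow(Add(2, d), -1)))
Mul(Pow(Add(-1926, s), -1), Function('S')(-5)) = Mul(Pow(Add(-1926, Rational(-445, 3)), -1), Mul(Rational(17, 4), Pow(Add(2, -5), -1))) = Mul(Pow(Rational(-6223, 3), -1), Mul(Rational(17, 4), Pow(-3, -1))) = Mul(Rational(-3, 6223), Mul(Rational(17, 4), Rational(-1, 3))) = Mul(Rational(-3, 6223), Rational(-17, 12)) = Rational(17, 24892)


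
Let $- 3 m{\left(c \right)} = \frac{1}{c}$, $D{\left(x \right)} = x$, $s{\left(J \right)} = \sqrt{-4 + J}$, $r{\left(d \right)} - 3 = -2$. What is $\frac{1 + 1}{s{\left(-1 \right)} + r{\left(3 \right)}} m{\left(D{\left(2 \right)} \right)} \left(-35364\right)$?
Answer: $\frac{5894}{3} - \frac{5894 i \sqrt{5}}{3} \approx 1964.7 - 4393.1 i$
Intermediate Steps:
$r{\left(d \right)} = 1$ ($r{\left(d \right)} = 3 - 2 = 1$)
$m{\left(c \right)} = - \frac{1}{3 c}$
$\frac{1 + 1}{s{\left(-1 \right)} + r{\left(3 \right)}} m{\left(D{\left(2 \right)} \right)} \left(-35364\right) = \frac{1 + 1}{\sqrt{-4 - 1} + 1} \left(- \frac{1}{3 \cdot 2}\right) \left(-35364\right) = \frac{2}{\sqrt{-5} + 1} \left(\left(- \frac{1}{3}\right) \frac{1}{2}\right) \left(-35364\right) = \frac{2}{i \sqrt{5} + 1} \left(- \frac{1}{6}\right) \left(-35364\right) = \frac{2}{1 + i \sqrt{5}} \left(- \frac{1}{6}\right) \left(-35364\right) = - \frac{1}{3 \left(1 + i \sqrt{5}\right)} \left(-35364\right) = \frac{11788}{1 + i \sqrt{5}}$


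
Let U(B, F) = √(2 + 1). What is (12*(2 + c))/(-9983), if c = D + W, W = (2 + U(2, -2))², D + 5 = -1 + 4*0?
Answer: -36/9983 - 48*√3/9983 ≈ -0.011934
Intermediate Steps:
U(B, F) = √3
D = -6 (D = -5 + (-1 + 4*0) = -5 + (-1 + 0) = -5 - 1 = -6)
W = (2 + √3)² ≈ 13.928
c = -6 + (2 + √3)² ≈ 7.9282
(12*(2 + c))/(-9983) = (12*(2 + (1 + 4*√3)))/(-9983) = (12*(3 + 4*√3))*(-1/9983) = (36 + 48*√3)*(-1/9983) = -36/9983 - 48*√3/9983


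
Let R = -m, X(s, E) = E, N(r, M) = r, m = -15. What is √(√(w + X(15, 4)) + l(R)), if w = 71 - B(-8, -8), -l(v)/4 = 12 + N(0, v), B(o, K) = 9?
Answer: √(-48 + √66) ≈ 6.3147*I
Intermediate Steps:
R = 15 (R = -1*(-15) = 15)
l(v) = -48 (l(v) = -4*(12 + 0) = -4*12 = -48)
w = 62 (w = 71 - 1*9 = 71 - 9 = 62)
√(√(w + X(15, 4)) + l(R)) = √(√(62 + 4) - 48) = √(√66 - 48) = √(-48 + √66)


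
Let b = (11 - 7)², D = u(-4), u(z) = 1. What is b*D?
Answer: 16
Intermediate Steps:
D = 1
b = 16 (b = 4² = 16)
b*D = 16*1 = 16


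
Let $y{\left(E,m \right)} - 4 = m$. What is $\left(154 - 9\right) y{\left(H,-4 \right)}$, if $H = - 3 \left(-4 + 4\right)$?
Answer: $0$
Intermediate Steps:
$H = 0$ ($H = \left(-3\right) 0 = 0$)
$y{\left(E,m \right)} = 4 + m$
$\left(154 - 9\right) y{\left(H,-4 \right)} = \left(154 - 9\right) \left(4 - 4\right) = 145 \cdot 0 = 0$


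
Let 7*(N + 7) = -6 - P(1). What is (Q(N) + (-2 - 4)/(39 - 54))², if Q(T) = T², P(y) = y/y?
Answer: 103684/25 ≈ 4147.4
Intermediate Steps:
P(y) = 1
N = -8 (N = -7 + (-6 - 1*1)/7 = -7 + (-6 - 1)/7 = -7 + (⅐)*(-7) = -7 - 1 = -8)
(Q(N) + (-2 - 4)/(39 - 54))² = ((-8)² + (-2 - 4)/(39 - 54))² = (64 - 6/(-15))² = (64 - 6*(-1/15))² = (64 + ⅖)² = (322/5)² = 103684/25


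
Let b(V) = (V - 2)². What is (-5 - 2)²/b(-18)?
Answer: 49/400 ≈ 0.12250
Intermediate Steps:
b(V) = (-2 + V)²
(-5 - 2)²/b(-18) = (-5 - 2)²/((-2 - 18)²) = (-7)²/((-20)²) = 49/400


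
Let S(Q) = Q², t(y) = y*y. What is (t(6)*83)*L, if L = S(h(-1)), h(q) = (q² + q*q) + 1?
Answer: 26892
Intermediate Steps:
h(q) = 1 + 2*q² (h(q) = (q² + q²) + 1 = 2*q² + 1 = 1 + 2*q²)
t(y) = y²
L = 9 (L = (1 + 2*(-1)²)² = (1 + 2*1)² = (1 + 2)² = 3² = 9)
(t(6)*83)*L = (6²*83)*9 = (36*83)*9 = 2988*9 = 26892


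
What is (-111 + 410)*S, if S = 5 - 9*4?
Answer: -9269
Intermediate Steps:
S = -31 (S = 5 - 36 = -31)
(-111 + 410)*S = (-111 + 410)*(-31) = 299*(-31) = -9269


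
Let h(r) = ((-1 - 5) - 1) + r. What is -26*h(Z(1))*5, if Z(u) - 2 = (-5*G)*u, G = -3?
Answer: -1300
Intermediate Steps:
Z(u) = 2 + 15*u (Z(u) = 2 + (-5*(-3))*u = 2 + 15*u)
h(r) = -7 + r (h(r) = (-6 - 1) + r = -7 + r)
-26*h(Z(1))*5 = -26*(-7 + (2 + 15*1))*5 = -26*(-7 + (2 + 15))*5 = -26*(-7 + 17)*5 = -26*10*5 = -260*5 = -1300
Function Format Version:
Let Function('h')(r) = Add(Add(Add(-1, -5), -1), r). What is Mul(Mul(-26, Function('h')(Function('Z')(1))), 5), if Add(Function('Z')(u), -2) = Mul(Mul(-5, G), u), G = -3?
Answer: -1300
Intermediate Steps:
Function('Z')(u) = Add(2, Mul(15, u)) (Function('Z')(u) = Add(2, Mul(Mul(-5, -3), u)) = Add(2, Mul(15, u)))
Function('h')(r) = Add(-7, r) (Function('h')(r) = Add(Add(-6, -1), r) = Add(-7, r))
Mul(Mul(-26, Function('h')(Function('Z')(1))), 5) = Mul(Mul(-26, Add(-7, Add(2, Mul(15, 1)))), 5) = Mul(Mul(-26, Add(-7, Add(2, 15))), 5) = Mul(Mul(-26, Add(-7, 17)), 5) = Mul(Mul(-26, 10), 5) = Mul(-260, 5) = -1300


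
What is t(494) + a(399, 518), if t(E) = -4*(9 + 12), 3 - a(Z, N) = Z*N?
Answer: -206763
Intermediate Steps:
a(Z, N) = 3 - N*Z (a(Z, N) = 3 - Z*N = 3 - N*Z)
t(E) = -84 (t(E) = -4*21 = -84)
t(494) + a(399, 518) = -84 + (3 - 1*518*399) = -84 + (3 - 206682) = -84 - 206679 = -206763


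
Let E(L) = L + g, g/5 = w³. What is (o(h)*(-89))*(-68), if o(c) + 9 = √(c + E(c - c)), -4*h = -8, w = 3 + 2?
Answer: -54468 + 6052*√627 ≈ 97074.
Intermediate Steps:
w = 5
h = 2 (h = -¼*(-8) = 2)
g = 625 (g = 5*5³ = 5*125 = 625)
E(L) = 625 + L (E(L) = L + 625 = 625 + L)
o(c) = -9 + √(625 + c) (o(c) = -9 + √(c + (625 + (c - c))) = -9 + √(c + (625 + 0)) = -9 + √(c + 625) = -9 + √(625 + c))
(o(h)*(-89))*(-68) = ((-9 + √(625 + 2))*(-89))*(-68) = ((-9 + √627)*(-89))*(-68) = (801 - 89*√627)*(-68) = -54468 + 6052*√627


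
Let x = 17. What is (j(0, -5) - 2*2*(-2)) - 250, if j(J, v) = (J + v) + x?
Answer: -230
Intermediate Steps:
j(J, v) = 17 + J + v (j(J, v) = (J + v) + 17 = 17 + J + v)
(j(0, -5) - 2*2*(-2)) - 250 = ((17 + 0 - 5) - 2*2*(-2)) - 250 = (12 - 4*(-2)) - 250 = (12 + 8) - 250 = 20 - 250 = -230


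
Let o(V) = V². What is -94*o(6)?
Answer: -3384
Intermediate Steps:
-94*o(6) = -94*6² = -94*36 = -3384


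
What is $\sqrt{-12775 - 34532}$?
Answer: $i \sqrt{47307} \approx 217.5 i$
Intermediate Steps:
$\sqrt{-12775 - 34532} = \sqrt{-47307} = i \sqrt{47307}$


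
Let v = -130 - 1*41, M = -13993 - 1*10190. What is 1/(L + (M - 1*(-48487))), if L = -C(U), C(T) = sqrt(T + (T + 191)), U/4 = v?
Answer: 24304/590685593 + I*sqrt(1177)/590685593 ≈ 4.1145e-5 + 5.8081e-8*I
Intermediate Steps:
M = -24183 (M = -13993 - 10190 = -24183)
v = -171 (v = -130 - 41 = -171)
U = -684 (U = 4*(-171) = -684)
C(T) = sqrt(191 + 2*T) (C(T) = sqrt(T + (191 + T)) = sqrt(191 + 2*T))
L = -I*sqrt(1177) (L = -sqrt(191 + 2*(-684)) = -sqrt(191 - 1368) = -sqrt(-1177) = -I*sqrt(1177) ≈ -34.307*I)
1/(L + (M - 1*(-48487))) = 1/(-I*sqrt(1177) + (-24183 - 1*(-48487))) = 1/(-I*sqrt(1177) + (-24183 + 48487)) = 1/(-I*sqrt(1177) + 24304) = 1/(24304 - I*sqrt(1177))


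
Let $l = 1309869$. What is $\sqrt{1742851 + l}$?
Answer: $4 \sqrt{190795} \approx 1747.2$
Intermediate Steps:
$\sqrt{1742851 + l} = \sqrt{1742851 + 1309869} = \sqrt{3052720} = 4 \sqrt{190795}$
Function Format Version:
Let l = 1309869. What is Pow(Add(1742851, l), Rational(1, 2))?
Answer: Mul(4, Pow(190795, Rational(1, 2))) ≈ 1747.2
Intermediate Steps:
Pow(Add(1742851, l), Rational(1, 2)) = Pow(Add(1742851, 1309869), Rational(1, 2)) = Pow(3052720, Rational(1, 2)) = Mul(4, Pow(190795, Rational(1, 2)))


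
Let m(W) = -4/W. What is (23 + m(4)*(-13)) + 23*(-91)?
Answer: -2057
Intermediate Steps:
(23 + m(4)*(-13)) + 23*(-91) = (23 - 4/4*(-13)) + 23*(-91) = (23 - 4*¼*(-13)) - 2093 = (23 - 1*(-13)) - 2093 = (23 + 13) - 2093 = 36 - 2093 = -2057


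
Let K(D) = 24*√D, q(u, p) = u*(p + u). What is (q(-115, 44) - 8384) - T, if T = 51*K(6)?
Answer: -219 - 1224*√6 ≈ -3217.2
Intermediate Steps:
T = 1224*√6 (T = 51*(24*√6) = 1224*√6 ≈ 2998.2)
(q(-115, 44) - 8384) - T = (-115*(44 - 115) - 8384) - 1224*√6 = (-115*(-71) - 8384) - 1224*√6 = (8165 - 8384) - 1224*√6 = -219 - 1224*√6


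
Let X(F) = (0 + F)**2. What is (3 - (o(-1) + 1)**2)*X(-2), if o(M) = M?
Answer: 12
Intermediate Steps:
X(F) = F**2
(3 - (o(-1) + 1)**2)*X(-2) = (3 - (-1 + 1)**2)*(-2)**2 = (3 - 1*0**2)*4 = (3 - 1*0)*4 = (3 + 0)*4 = 3*4 = 12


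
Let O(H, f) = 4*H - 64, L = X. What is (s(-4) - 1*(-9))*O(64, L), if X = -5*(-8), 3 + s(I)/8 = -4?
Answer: -9024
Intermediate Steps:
s(I) = -56 (s(I) = -24 + 8*(-4) = -24 - 32 = -56)
X = 40
L = 40
O(H, f) = -64 + 4*H
(s(-4) - 1*(-9))*O(64, L) = (-56 - 1*(-9))*(-64 + 4*64) = (-56 + 9)*(-64 + 256) = -47*192 = -9024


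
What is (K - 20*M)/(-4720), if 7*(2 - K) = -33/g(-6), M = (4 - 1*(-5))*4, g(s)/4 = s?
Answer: 40219/264320 ≈ 0.15216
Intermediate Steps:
g(s) = 4*s
M = 36 (M = (4 + 5)*4 = 9*4 = 36)
K = 101/56 (K = 2 - (-33)/(7*(4*(-6))) = 2 - (-33)/(7*(-24)) = 2 - (-33)*(-1)/(7*24) = 2 - ⅐*11/8 = 2 - 11/56 = 101/56 ≈ 1.8036)
(K - 20*M)/(-4720) = (101/56 - 20*36)/(-4720) = (101/56 - 720)*(-1/4720) = -40219/56*(-1/4720) = 40219/264320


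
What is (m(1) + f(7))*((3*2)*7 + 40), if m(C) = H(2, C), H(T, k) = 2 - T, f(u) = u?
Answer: 574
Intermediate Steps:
m(C) = 0 (m(C) = 2 - 1*2 = 2 - 2 = 0)
(m(1) + f(7))*((3*2)*7 + 40) = (0 + 7)*((3*2)*7 + 40) = 7*(6*7 + 40) = 7*(42 + 40) = 7*82 = 574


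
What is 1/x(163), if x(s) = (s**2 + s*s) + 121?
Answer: 1/53259 ≈ 1.8776e-5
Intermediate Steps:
x(s) = 121 + 2*s**2 (x(s) = (s**2 + s**2) + 121 = 2*s**2 + 121 = 121 + 2*s**2)
1/x(163) = 1/(121 + 2*163**2) = 1/(121 + 2*26569) = 1/(121 + 53138) = 1/53259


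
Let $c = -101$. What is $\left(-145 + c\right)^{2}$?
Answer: $60516$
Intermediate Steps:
$\left(-145 + c\right)^{2} = \left(-145 - 101\right)^{2} = \left(-246\right)^{2} = 60516$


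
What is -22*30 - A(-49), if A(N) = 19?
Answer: -679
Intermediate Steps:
-22*30 - A(-49) = -22*30 - 1*19 = -660 - 19 = -679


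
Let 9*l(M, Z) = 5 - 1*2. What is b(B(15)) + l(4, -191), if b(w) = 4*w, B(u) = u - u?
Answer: 1/3 ≈ 0.33333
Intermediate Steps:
B(u) = 0
l(M, Z) = 1/3 (l(M, Z) = (5 - 1*2)/9 = (5 - 2)/9 = (1/9)*3 = 1/3)
b(B(15)) + l(4, -191) = 4*0 + 1/3 = 0 + 1/3 = 1/3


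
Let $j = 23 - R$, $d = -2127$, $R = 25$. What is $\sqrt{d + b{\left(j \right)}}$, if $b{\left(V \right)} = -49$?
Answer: $8 i \sqrt{34} \approx 46.648 i$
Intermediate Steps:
$j = -2$ ($j = 23 - 25 = -2$)
$\sqrt{d + b{\left(j \right)}} = \sqrt{-2127 - 49} = \sqrt{-2176} = 8 i \sqrt{34}$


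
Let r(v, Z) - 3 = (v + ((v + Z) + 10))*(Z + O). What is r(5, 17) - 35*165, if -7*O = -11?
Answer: -35594/7 ≈ -5084.9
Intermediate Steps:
O = 11/7 (O = -⅐*(-11) = 11/7 ≈ 1.5714)
r(v, Z) = 3 + (11/7 + Z)*(10 + Z + 2*v) (r(v, Z) = 3 + (v + ((v + Z) + 10))*(Z + 11/7) = 3 + (v + ((Z + v) + 10))*(11/7 + Z) = 3 + (v + (10 + Z + v))*(11/7 + Z) = 3 + (10 + Z + 2*v)*(11/7 + Z) = 3 + (11/7 + Z)*(10 + Z + 2*v))
r(5, 17) - 35*165 = (131/7 + 17² + (22/7)*5 + (81/7)*17 + 2*17*5) - 35*165 = (131/7 + 289 + 110/7 + 1377/7 + 170) - 5775 = 4831/7 - 5775 = -35594/7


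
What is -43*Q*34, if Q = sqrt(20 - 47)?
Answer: -4386*I*sqrt(3) ≈ -7596.8*I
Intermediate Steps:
Q = 3*I*sqrt(3) (Q = sqrt(-27) = 3*I*sqrt(3) ≈ 5.1962*I)
-43*Q*34 = -129*I*sqrt(3)*34 = -4386*I*sqrt(3)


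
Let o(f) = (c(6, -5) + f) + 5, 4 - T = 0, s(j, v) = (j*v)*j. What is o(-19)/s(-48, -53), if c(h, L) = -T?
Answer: 1/6784 ≈ 0.00014741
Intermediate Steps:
s(j, v) = v*j²
T = 4 (T = 4 - 1*0 = 4 + 0 = 4)
c(h, L) = -4 (c(h, L) = -1*4 = -4)
o(f) = 1 + f (o(f) = (-4 + f) + 5 = 1 + f)
o(-19)/s(-48, -53) = (1 - 19)/((-53*(-48)²)) = -18/((-53*2304)) = -18/(-122112) = -18*(-1/122112) = 1/6784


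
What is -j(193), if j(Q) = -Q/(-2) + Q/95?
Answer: -18721/190 ≈ -98.532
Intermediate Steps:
j(Q) = 97*Q/190 (j(Q) = -Q*(-½) + Q*(1/95) = Q/2 + Q/95 = 97*Q/190)
-j(193) = -97*193/190 = -1*18721/190 = -18721/190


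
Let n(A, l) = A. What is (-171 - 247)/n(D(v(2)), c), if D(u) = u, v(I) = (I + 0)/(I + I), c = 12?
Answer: -836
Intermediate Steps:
v(I) = ½ (v(I) = I/((2*I)) = I*(1/(2*I)) = ½)
(-171 - 247)/n(D(v(2)), c) = (-171 - 247)/(½) = -418*2 = -836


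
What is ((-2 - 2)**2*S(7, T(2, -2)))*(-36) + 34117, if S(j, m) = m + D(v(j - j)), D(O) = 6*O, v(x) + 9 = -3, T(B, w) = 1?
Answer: 75013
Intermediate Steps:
v(x) = -12 (v(x) = -9 - 3 = -12)
S(j, m) = -72 + m (S(j, m) = m + 6*(-12) = m - 72 = -72 + m)
((-2 - 2)**2*S(7, T(2, -2)))*(-36) + 34117 = ((-2 - 2)**2*(-72 + 1))*(-36) + 34117 = ((-4)**2*(-71))*(-36) + 34117 = (16*(-71))*(-36) + 34117 = -1136*(-36) + 34117 = 40896 + 34117 = 75013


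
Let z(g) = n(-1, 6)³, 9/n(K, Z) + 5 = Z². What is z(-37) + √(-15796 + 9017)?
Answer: 729/29791 + I*√6779 ≈ 0.02447 + 82.335*I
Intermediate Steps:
n(K, Z) = 9/(-5 + Z²)
z(g) = 729/29791 (z(g) = (9/(-5 + 6²))³ = (9/(-5 + 36))³ = (9/31)³ = 729/29791)
z(-37) + √(-15796 + 9017) = 729/29791 + √(-15796 + 9017) = 729/29791 + √(-6779) = 729/29791 + I*√6779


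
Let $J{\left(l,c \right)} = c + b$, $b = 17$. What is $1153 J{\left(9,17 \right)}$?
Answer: $39202$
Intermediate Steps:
$J{\left(l,c \right)} = 17 + c$ ($J{\left(l,c \right)} = c + 17 = 17 + c$)
$1153 J{\left(9,17 \right)} = 1153 \left(17 + 17\right) = 1153 \cdot 34 = 39202$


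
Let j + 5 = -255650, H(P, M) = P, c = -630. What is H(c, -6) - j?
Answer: 255025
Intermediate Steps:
j = -255655 (j = -5 - 255650 = -255655)
H(c, -6) - j = -630 - 1*(-255655) = -630 + 255655 = 255025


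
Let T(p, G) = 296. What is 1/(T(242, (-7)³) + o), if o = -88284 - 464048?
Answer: -1/552036 ≈ -1.8115e-6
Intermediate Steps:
o = -552332
1/(T(242, (-7)³) + o) = 1/(296 - 552332) = 1/(-552036) = -1/552036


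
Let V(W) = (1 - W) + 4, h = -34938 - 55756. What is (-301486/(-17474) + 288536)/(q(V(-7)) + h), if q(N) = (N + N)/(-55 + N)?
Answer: -108406860325/34073129242 ≈ -3.1816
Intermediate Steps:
h = -90694
V(W) = 5 - W
q(N) = 2*N/(-55 + N) (q(N) = (2*N)/(-55 + N) = 2*N/(-55 + N))
(-301486/(-17474) + 288536)/(q(V(-7)) + h) = (-301486/(-17474) + 288536)/(2*(5 - 1*(-7))/(-55 + (5 - 1*(-7))) - 90694) = (-301486*(-1/17474) + 288536)/(2*(5 + 7)/(-55 + (5 + 7)) - 90694) = (150743/8737 + 288536)/(2*12/(-55 + 12) - 90694) = 2521089775/(8737*(2*12/(-43) - 90694)) = 2521089775/(8737*(2*12*(-1/43) - 90694)) = 2521089775/(8737*(-24/43 - 90694)) = 2521089775/(8737*(-3899866/43)) = (2521089775/8737)*(-43/3899866) = -108406860325/34073129242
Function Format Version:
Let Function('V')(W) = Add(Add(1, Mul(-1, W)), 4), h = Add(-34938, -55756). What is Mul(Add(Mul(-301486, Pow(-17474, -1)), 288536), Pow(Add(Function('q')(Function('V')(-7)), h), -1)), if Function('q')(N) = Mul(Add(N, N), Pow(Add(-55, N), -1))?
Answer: Rational(-108406860325, 34073129242) ≈ -3.1816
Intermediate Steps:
h = -90694
Function('V')(W) = Add(5, Mul(-1, W))
Function('q')(N) = Mul(2, N, Pow(Add(-55, N), -1)) (Function('q')(N) = Mul(Mul(2, N), Pow(Add(-55, N), -1)) = Mul(2, N, Pow(Add(-55, N), -1)))
Mul(Add(Mul(-301486, Pow(-17474, -1)), 288536), Pow(Add(Function('q')(Function('V')(-7)), h), -1)) = Mul(Add(Mul(-301486, Pow(-17474, -1)), 288536), Pow(Add(Mul(2, Add(5, Mul(-1, -7)), Pow(Add(-55, Add(5, Mul(-1, -7))), -1)), -90694), -1)) = Mul(Add(Mul(-301486, Rational(-1, 17474)), 288536), Pow(Add(Mul(2, Add(5, 7), Pow(Add(-55, Add(5, 7)), -1)), -90694), -1)) = Mul(Add(Rational(150743, 8737), 288536), Pow(Add(Mul(2, 12, Pow(Add(-55, 12), -1)), -90694), -1)) = Mul(Rational(2521089775, 8737), Pow(Add(Mul(2, 12, Pow(-43, -1)), -90694), -1)) = Mul(Rational(2521089775, 8737), Pow(Add(Mul(2, 12, Rational(-1, 43)), -90694), -1)) = Mul(Rational(2521089775, 8737), Pow(Add(Rational(-24, 43), -90694), -1)) = Mul(Rational(2521089775, 8737), Pow(Rational(-3899866, 43), -1)) = Mul(Rational(2521089775, 8737), Rational(-43, 3899866)) = Rational(-108406860325, 34073129242)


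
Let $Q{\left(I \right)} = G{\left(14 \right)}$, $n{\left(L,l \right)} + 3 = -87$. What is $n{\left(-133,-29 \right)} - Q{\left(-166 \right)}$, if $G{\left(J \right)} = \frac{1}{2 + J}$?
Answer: $- \frac{1441}{16} \approx -90.063$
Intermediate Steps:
$n{\left(L,l \right)} = -90$ ($n{\left(L,l \right)} = -3 - 87 = -90$)
$Q{\left(I \right)} = \frac{1}{16}$ ($Q{\left(I \right)} = \frac{1}{2 + 14} = \frac{1}{16}$)
$n{\left(-133,-29 \right)} - Q{\left(-166 \right)} = -90 - \frac{1}{16} = - \frac{1441}{16}$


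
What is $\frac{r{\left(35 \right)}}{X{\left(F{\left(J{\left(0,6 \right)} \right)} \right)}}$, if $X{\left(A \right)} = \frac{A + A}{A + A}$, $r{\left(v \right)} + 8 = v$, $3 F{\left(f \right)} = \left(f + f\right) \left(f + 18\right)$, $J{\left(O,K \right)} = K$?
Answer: $27$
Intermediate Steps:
$F{\left(f \right)} = \frac{2 f \left(18 + f\right)}{3}$ ($F{\left(f \right)} = \frac{\left(f + f\right) \left(f + 18\right)}{3} = \frac{2 f \left(18 + f\right)}{3}$)
$r{\left(v \right)} = -8 + v$
$X{\left(A \right)} = 1$ ($X{\left(A \right)} = \frac{2 A}{2 A} = 2 A \frac{1}{2 A} = 1$)
$\frac{r{\left(35 \right)}}{X{\left(F{\left(J{\left(0,6 \right)} \right)} \right)}} = \frac{-8 + 35}{1} = 27 \cdot 1 = 27$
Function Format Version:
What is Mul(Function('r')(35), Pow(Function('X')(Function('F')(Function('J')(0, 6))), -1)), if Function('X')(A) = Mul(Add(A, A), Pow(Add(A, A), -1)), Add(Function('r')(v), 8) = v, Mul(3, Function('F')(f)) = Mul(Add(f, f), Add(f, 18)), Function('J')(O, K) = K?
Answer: 27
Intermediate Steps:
Function('F')(f) = Mul(Rational(2, 3), f, Add(18, f)) (Function('F')(f) = Mul(Rational(1, 3), Mul(Add(f, f), Add(f, 18))) = Mul(Rational(1, 3), Mul(Mul(2, f), Add(18, f))) = Mul(Rational(1, 3), Mul(2, f, Add(18, f))) = Mul(Rational(2, 3), f, Add(18, f)))
Function('r')(v) = Add(-8, v)
Function('X')(A) = 1 (Function('X')(A) = Mul(Mul(2, A), Pow(Mul(2, A), -1)) = Mul(Mul(2, A), Mul(Rational(1, 2), Pow(A, -1))) = 1)
Mul(Function('r')(35), Pow(Function('X')(Function('F')(Function('J')(0, 6))), -1)) = Mul(Add(-8, 35), Pow(1, -1)) = Mul(27, 1) = 27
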